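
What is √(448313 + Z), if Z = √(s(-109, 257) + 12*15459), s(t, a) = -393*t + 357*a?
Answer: √(448313 + 3*√35566) ≈ 669.98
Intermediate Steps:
Z = 3*√35566 (Z = √((-393*(-109) + 357*257) + 12*15459) = √((42837 + 91749) + 185508) = √(134586 + 185508) = √320094 = 3*√35566 ≈ 565.77)
√(448313 + Z) = √(448313 + 3*√35566)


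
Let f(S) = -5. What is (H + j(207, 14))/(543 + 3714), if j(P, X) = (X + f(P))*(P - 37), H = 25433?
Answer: 26963/4257 ≈ 6.3338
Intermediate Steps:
j(P, X) = (-37 + P)*(-5 + X) (j(P, X) = (X - 5)*(P - 37) = (-5 + X)*(-37 + P) = (-37 + P)*(-5 + X))
(H + j(207, 14))/(543 + 3714) = (25433 + (185 - 37*14 - 5*207 + 207*14))/(543 + 3714) = (25433 + (185 - 518 - 1035 + 2898))/4257 = (25433 + 1530)*(1/4257) = 26963*(1/4257) = 26963/4257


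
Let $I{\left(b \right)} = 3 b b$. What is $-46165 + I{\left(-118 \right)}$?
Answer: $-4393$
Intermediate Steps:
$I{\left(b \right)} = 3 b^{2}$
$-46165 + I{\left(-118 \right)} = -46165 + 3 \left(-118\right)^{2} = -46165 + 3 \cdot 13924 = -46165 + 41772 = -4393$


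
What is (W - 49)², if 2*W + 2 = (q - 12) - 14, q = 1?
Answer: 15625/4 ≈ 3906.3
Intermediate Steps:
W = -27/2 (W = -1 + ((1 - 12) - 14)/2 = -1 + (-11 - 14)/2 = -1 + (½)*(-25) = -1 - 25/2 = -27/2 ≈ -13.500)
(W - 49)² = (-27/2 - 49)² = (-125/2)² = 15625/4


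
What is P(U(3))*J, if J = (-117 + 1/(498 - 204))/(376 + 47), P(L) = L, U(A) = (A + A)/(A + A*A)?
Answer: -34397/248724 ≈ -0.13829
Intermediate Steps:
U(A) = 2*A/(A + A²) (U(A) = (2*A)/(A + A²) = 2*A/(A + A²))
J = -34397/124362 (J = (-117 + 1/294)/423 = (-117 + 1/294)*(1/423) = -34397/294*1/423 = -34397/124362 ≈ -0.27659)
P(U(3))*J = (2/(1 + 3))*(-34397/124362) = (2/4)*(-34397/124362) = (2*(¼))*(-34397/124362) = (½)*(-34397/124362) = -34397/248724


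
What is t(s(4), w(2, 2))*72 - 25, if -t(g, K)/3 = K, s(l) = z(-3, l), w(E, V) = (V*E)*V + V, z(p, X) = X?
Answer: -2185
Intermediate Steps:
w(E, V) = V + E*V² (w(E, V) = (E*V)*V + V = E*V² + V = V + E*V²)
s(l) = l
t(g, K) = -3*K
t(s(4), w(2, 2))*72 - 25 = -6*(1 + 2*2)*72 - 25 = -6*(1 + 4)*72 - 25 = -6*5*72 - 25 = -3*10*72 - 25 = -30*72 - 25 = -2160 - 25 = -2185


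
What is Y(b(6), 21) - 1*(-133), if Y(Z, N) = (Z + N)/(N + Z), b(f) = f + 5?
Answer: 134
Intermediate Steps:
b(f) = 5 + f
Y(Z, N) = 1 (Y(Z, N) = (N + Z)/(N + Z) = 1)
Y(b(6), 21) - 1*(-133) = 1 - 1*(-133) = 1 + 133 = 134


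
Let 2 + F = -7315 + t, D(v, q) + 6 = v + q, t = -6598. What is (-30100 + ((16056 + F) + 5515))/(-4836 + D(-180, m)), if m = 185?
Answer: 22444/4837 ≈ 4.6401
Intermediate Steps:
D(v, q) = -6 + q + v (D(v, q) = -6 + (v + q) = -6 + (q + v) = -6 + q + v)
F = -13915 (F = -2 + (-7315 - 6598) = -2 - 13913 = -13915)
(-30100 + ((16056 + F) + 5515))/(-4836 + D(-180, m)) = (-30100 + ((16056 - 13915) + 5515))/(-4836 + (-6 + 185 - 180)) = (-30100 + (2141 + 5515))/(-4836 - 1) = (-30100 + 7656)/(-4837) = -22444*(-1/4837) = 22444/4837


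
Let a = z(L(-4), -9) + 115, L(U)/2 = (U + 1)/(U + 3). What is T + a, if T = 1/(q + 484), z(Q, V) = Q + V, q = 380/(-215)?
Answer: 2322475/20736 ≈ 112.00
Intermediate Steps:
L(U) = 2*(1 + U)/(3 + U) (L(U) = 2*((U + 1)/(U + 3)) = 2*((1 + U)/(3 + U)) = 2*(1 + U)/(3 + U))
q = -76/43 (q = 380*(-1/215) = -76/43 ≈ -1.7674)
T = 43/20736 (T = 1/(-76/43 + 484) = 1/(20736/43) = 43/20736 ≈ 0.0020737)
a = 112 (a = (2*(1 - 4)/(3 - 4) - 9) + 115 = (2*(-3)/(-1) - 9) + 115 = (2*(-1)*(-3) - 9) + 115 = (6 - 9) + 115 = -3 + 115 = 112)
T + a = 43/20736 + 112 = 2322475/20736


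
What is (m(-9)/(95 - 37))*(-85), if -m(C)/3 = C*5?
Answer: -11475/58 ≈ -197.84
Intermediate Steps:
m(C) = -15*C (m(C) = -3*C*5 = -15*C)
(m(-9)/(95 - 37))*(-85) = ((-15*(-9))/(95 - 37))*(-85) = (135/58)*(-85) = -11475/58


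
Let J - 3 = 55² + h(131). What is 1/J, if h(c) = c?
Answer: 1/3159 ≈ 0.00031656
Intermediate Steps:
J = 3159 (J = 3 + (55² + 131) = 3 + (3025 + 131) = 3 + 3156 = 3159)
1/J = 1/3159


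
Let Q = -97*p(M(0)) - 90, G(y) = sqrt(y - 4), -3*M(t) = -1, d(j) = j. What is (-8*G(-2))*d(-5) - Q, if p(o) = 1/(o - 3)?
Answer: 429/8 + 40*I*sqrt(6) ≈ 53.625 + 97.98*I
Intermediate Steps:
M(t) = 1/3 (M(t) = -1/3*(-1) = 1/3)
G(y) = sqrt(-4 + y)
p(o) = 1/(-3 + o)
Q = -429/8 (Q = -97/(-3 + 1/3) - 90 = -97/(-8/3) - 90 = -97*(-3/8) - 90 = 291/8 - 90 = -429/8 ≈ -53.625)
(-8*G(-2))*d(-5) - Q = -8*sqrt(-4 - 2)*(-5) - 1*(-429/8) = -8*I*sqrt(6)*(-5) + 429/8 = 40*I*sqrt(6) + 429/8 = 429/8 + 40*I*sqrt(6)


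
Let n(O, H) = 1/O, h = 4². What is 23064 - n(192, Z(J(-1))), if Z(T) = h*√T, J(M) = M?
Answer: 4428287/192 ≈ 23064.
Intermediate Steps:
h = 16
Z(T) = 16*√T
23064 - n(192, Z(J(-1))) = 23064 - 1/192 = 4428287/192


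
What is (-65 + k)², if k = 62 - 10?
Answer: 169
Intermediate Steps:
k = 52
(-65 + k)² = (-65 + 52)² = (-13)² = 169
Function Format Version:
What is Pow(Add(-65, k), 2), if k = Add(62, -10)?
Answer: 169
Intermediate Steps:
k = 52
Pow(Add(-65, k), 2) = Pow(Add(-65, 52), 2) = Pow(-13, 2) = 169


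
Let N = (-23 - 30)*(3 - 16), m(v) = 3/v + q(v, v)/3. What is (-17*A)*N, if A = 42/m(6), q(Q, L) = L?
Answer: -983892/5 ≈ -1.9678e+5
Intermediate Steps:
m(v) = 3/v + v/3
A = 84/5 (A = 42/(3/6 + (⅓)*6) = 42/(3*(⅙) + 2) = 42/(½ + 2) = 42/(5/2) = 42*(⅖) = 84/5 ≈ 16.800)
N = 689 (N = -53*(-13) = 689)
(-17*A)*N = -17*84/5*689 = -1428/5*689 = -983892/5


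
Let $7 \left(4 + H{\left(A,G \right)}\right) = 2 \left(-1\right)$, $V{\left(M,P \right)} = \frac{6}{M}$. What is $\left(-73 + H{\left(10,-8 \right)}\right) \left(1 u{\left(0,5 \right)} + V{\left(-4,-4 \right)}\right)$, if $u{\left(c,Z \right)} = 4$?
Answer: $- \frac{2705}{14} \approx -193.21$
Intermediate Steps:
$H{\left(A,G \right)} = - \frac{30}{7}$ ($H{\left(A,G \right)} = -4 + \frac{2 \left(-1\right)}{7} = -4 + \frac{1}{7} \left(-2\right) = -4 - \frac{2}{7} = - \frac{30}{7}$)
$\left(-73 + H{\left(10,-8 \right)}\right) \left(1 u{\left(0,5 \right)} + V{\left(-4,-4 \right)}\right) = \left(-73 - \frac{30}{7}\right) \left(1 \cdot 4 + \frac{6}{-4}\right) = - \frac{541 \left(4 + 6 \left(- \frac{1}{4}\right)\right)}{7} = - \frac{541 \left(4 - \frac{3}{2}\right)}{7} = \left(- \frac{541}{7}\right) \frac{5}{2} = - \frac{2705}{14}$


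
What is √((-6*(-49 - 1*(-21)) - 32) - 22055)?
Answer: I*√21919 ≈ 148.05*I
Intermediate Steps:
√((-6*(-49 - 1*(-21)) - 32) - 22055) = √((-6*(-49 + 21) - 32) - 22055) = √((-6*(-28) - 32) - 22055) = √((168 - 32) - 22055) = √(136 - 22055) = √(-21919) = I*√21919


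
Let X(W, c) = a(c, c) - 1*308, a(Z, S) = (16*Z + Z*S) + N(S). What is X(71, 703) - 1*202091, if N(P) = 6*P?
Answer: 307276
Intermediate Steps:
a(Z, S) = 6*S + 16*Z + S*Z (a(Z, S) = (16*Z + Z*S) + 6*S = (16*Z + S*Z) + 6*S = 6*S + 16*Z + S*Z)
X(W, c) = -308 + c**2 + 22*c (X(W, c) = (6*c + 16*c + c*c) - 1*308 = (6*c + 16*c + c**2) - 308 = (c**2 + 22*c) - 308 = -308 + c**2 + 22*c)
X(71, 703) - 1*202091 = (-308 + 703**2 + 22*703) - 1*202091 = (-308 + 494209 + 15466) - 202091 = 509367 - 202091 = 307276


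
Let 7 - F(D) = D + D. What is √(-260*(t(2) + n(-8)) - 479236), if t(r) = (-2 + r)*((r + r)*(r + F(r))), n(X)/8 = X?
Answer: 2*I*√115649 ≈ 680.14*I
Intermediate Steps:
F(D) = 7 - 2*D (F(D) = 7 - (D + D) = 7 - 2*D)
n(X) = 8*X
t(r) = 2*r*(-2 + r)*(7 - r) (t(r) = (-2 + r)*((r + r)*(r + (7 - 2*r))) = (-2 + r)*((2*r)*(7 - r)) = (-2 + r)*(2*r*(7 - r)) = 2*r*(-2 + r)*(7 - r))
√(-260*(t(2) + n(-8)) - 479236) = √(-260*(2*2*(-14 - 1*2² + 9*2) + 8*(-8)) - 479236) = √(-260*(2*2*(-14 - 1*4 + 18) - 64) - 479236) = √(-260*(2*2*(-14 - 4 + 18) - 64) - 479236) = √(-260*(2*2*0 - 64) - 479236) = √(-260*(0 - 64) - 479236) = √(-260*(-64) - 479236) = √(16640 - 479236) = √(-462596) = 2*I*√115649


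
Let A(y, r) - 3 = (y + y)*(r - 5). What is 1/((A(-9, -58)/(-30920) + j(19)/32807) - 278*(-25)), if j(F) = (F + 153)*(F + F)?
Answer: 1014392440/7050192249561 ≈ 0.00014388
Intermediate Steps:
j(F) = 2*F*(153 + F) (j(F) = (153 + F)*(2*F) = 2*F*(153 + F))
A(y, r) = 3 + 2*y*(-5 + r) (A(y, r) = 3 + (y + y)*(r - 5) = 3 + (2*y)*(-5 + r) = 3 + 2*y*(-5 + r))
1/((A(-9, -58)/(-30920) + j(19)/32807) - 278*(-25)) = 1/(((3 - 10*(-9) + 2*(-58)*(-9))/(-30920) + (2*19*(153 + 19))/32807) - 278*(-25)) = 1/(((3 + 90 + 1044)*(-1/30920) + (2*19*172)*(1/32807)) + 6950) = 1/((1137*(-1/30920) + 6536*(1/32807)) + 6950) = 1/((-1137/30920 + 6536/32807) + 6950) = 1/(164791561/1014392440 + 6950) = 1/(7050192249561/1014392440) = 1014392440/7050192249561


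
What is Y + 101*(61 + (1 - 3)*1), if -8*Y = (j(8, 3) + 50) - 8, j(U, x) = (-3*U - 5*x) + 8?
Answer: 47661/8 ≈ 5957.6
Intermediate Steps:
j(U, x) = 8 - 5*x - 3*U (j(U, x) = (-5*x - 3*U) + 8 = 8 - 5*x - 3*U)
Y = -11/8 (Y = -(((8 - 5*3 - 3*8) + 50) - 8)/8 = -(((8 - 15 - 24) + 50) - 8)/8 = -((-31 + 50) - 8)/8 = -(19 - 8)/8 = -⅛*11 = -11/8 ≈ -1.3750)
Y + 101*(61 + (1 - 3)*1) = -11/8 + 101*(61 + (1 - 3)*1) = -11/8 + 101*(61 - 2*1) = -11/8 + 101*(61 - 2) = -11/8 + 101*59 = -11/8 + 5959 = 47661/8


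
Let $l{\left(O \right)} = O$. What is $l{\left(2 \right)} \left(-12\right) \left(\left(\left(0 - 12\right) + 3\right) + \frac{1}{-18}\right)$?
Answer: $\frac{652}{3} \approx 217.33$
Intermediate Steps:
$l{\left(2 \right)} \left(-12\right) \left(\left(\left(0 - 12\right) + 3\right) + \frac{1}{-18}\right) = 2 \left(-12\right) \left(\left(\left(0 - 12\right) + 3\right) + \frac{1}{-18}\right) = - 24 \left(\left(-12 + 3\right) - \frac{1}{18}\right) = - 24 \left(-9 - \frac{1}{18}\right) = \left(-24\right) \left(- \frac{163}{18}\right) = \frac{652}{3}$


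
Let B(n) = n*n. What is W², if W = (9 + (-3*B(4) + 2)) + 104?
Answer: 4489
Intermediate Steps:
B(n) = n²
W = 67 (W = (9 + (-3*4² + 2)) + 104 = (9 + (-3*16 + 2)) + 104 = (9 + (-48 + 2)) + 104 = (9 - 46) + 104 = -37 + 104 = 67)
W² = 67² = 4489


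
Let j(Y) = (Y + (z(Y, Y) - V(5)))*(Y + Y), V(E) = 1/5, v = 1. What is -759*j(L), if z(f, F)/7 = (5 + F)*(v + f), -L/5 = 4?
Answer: 59954928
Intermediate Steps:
L = -20 (L = -5*4 = -20)
z(f, F) = 7*(1 + f)*(5 + F) (z(f, F) = 7*((5 + F)*(1 + f)) = 7*((1 + f)*(5 + F)) = 7*(1 + f)*(5 + F))
V(E) = ⅕
j(Y) = 2*Y*(174/5 + 7*Y² + 43*Y) (j(Y) = (Y + ((35 + 7*Y + 35*Y + 7*Y*Y) - 1*⅕))*(Y + Y) = (Y + ((35 + 7*Y + 35*Y + 7*Y²) - ⅕))*(2*Y) = (Y + ((35 + 7*Y² + 42*Y) - ⅕))*(2*Y) = (Y + (174/5 + 7*Y² + 42*Y))*(2*Y) = (174/5 + 7*Y² + 43*Y)*(2*Y) = 2*Y*(174/5 + 7*Y² + 43*Y))
-759*j(L) = -1518*(-20)*(174 + 35*(-20)² + 215*(-20))/5 = -1518*(-20)*(174 + 35*400 - 4300)/5 = -1518*(-20)*(174 + 14000 - 4300)/5 = -1518*(-20)*9874/5 = -759*(-78992) = 59954928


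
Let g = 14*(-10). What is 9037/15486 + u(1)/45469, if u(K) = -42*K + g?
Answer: 408084901/704132934 ≈ 0.57956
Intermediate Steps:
g = -140
u(K) = -140 - 42*K (u(K) = -42*K - 140 = -140 - 42*K)
9037/15486 + u(1)/45469 = 9037/15486 + (-140 - 42*1)/45469 = 9037*(1/15486) + (-140 - 42)*(1/45469) = 9037/15486 - 182*1/45469 = 9037/15486 - 182/45469 = 408084901/704132934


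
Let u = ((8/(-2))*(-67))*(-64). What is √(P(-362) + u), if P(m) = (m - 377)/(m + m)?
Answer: 3*I*√249725881/362 ≈ 130.96*I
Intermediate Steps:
u = -17152 (u = ((8*(-½))*(-67))*(-64) = -4*(-67)*(-64) = 268*(-64) = -17152)
P(m) = (-377 + m)/(2*m) (P(m) = (-377 + m)/((2*m)) = (-377 + m)*(1/(2*m)) = (-377 + m)/(2*m))
√(P(-362) + u) = √((½)*(-377 - 362)/(-362) - 17152) = √((½)*(-1/362)*(-739) - 17152) = √(739/724 - 17152) = √(-12417309/724) = 3*I*√249725881/362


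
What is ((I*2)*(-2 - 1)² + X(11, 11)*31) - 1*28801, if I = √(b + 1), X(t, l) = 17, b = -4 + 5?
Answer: -28274 + 18*√2 ≈ -28249.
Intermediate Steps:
b = 1
I = √2 (I = √(1 + 1) = √2 ≈ 1.4142)
((I*2)*(-2 - 1)² + X(11, 11)*31) - 1*28801 = ((√2*2)*(-2 - 1)² + 17*31) - 1*28801 = ((2*√2)*(-3)² + 527) - 28801 = ((2*√2)*9 + 527) - 28801 = (18*√2 + 527) - 28801 = (527 + 18*√2) - 28801 = -28274 + 18*√2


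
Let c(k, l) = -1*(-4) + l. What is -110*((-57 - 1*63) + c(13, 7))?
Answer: 11990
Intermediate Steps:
c(k, l) = 4 + l
-110*((-57 - 1*63) + c(13, 7)) = -110*((-57 - 1*63) + (4 + 7)) = -110*((-57 - 63) + 11) = -110*(-120 + 11) = -110*(-109) = 11990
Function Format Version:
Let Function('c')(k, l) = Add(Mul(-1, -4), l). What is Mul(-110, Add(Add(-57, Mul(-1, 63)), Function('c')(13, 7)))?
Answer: 11990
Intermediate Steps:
Function('c')(k, l) = Add(4, l)
Mul(-110, Add(Add(-57, Mul(-1, 63)), Function('c')(13, 7))) = Mul(-110, Add(Add(-57, Mul(-1, 63)), Add(4, 7))) = Mul(-110, Add(Add(-57, -63), 11)) = Mul(-110, Add(-120, 11)) = Mul(-110, -109) = 11990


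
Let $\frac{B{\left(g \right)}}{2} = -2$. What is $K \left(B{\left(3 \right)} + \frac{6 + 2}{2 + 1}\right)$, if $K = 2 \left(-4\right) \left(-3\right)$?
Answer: $-32$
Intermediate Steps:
$B{\left(g \right)} = -4$ ($B{\left(g \right)} = 2 \left(-2\right) = -4$)
$K = 24$ ($K = \left(-8\right) \left(-3\right) = 24$)
$K \left(B{\left(3 \right)} + \frac{6 + 2}{2 + 1}\right) = 24 \left(-4 + \frac{6 + 2}{2 + 1}\right) = 24 \left(-4 + \frac{8}{3}\right) = 24 \left(- \frac{4}{3}\right) = -32$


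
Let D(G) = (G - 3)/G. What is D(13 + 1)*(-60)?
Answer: -330/7 ≈ -47.143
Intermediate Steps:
D(G) = (-3 + G)/G
D(13 + 1)*(-60) = ((-3 + (13 + 1))/(13 + 1))*(-60) = ((-3 + 14)/14)*(-60) = ((1/14)*11)*(-60) = (11/14)*(-60) = -330/7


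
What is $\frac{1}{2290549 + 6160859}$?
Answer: $\frac{1}{8451408} \approx 1.1832 \cdot 10^{-7}$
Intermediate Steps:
$\frac{1}{2290549 + 6160859} = \frac{1}{8451408}$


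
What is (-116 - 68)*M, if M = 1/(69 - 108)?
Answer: 184/39 ≈ 4.7179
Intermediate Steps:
M = -1/39 (M = 1/(-39) = -1/39 ≈ -0.025641)
(-116 - 68)*M = (-116 - 68)*(-1/39) = -184*(-1/39) = 184/39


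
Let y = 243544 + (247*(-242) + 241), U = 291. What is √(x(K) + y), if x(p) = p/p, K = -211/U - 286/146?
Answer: 2*√46003 ≈ 428.97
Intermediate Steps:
K = -57016/21243 (K = -211/291 - 286/146 = -211*1/291 - 286*1/146 = -211/291 - 143/73 = -57016/21243 ≈ -2.6840)
x(p) = 1
y = 184011 (y = 243544 + (-59774 + 241) = 243544 - 59533 = 184011)
√(x(K) + y) = √(1 + 184011) = √184012 = 2*√46003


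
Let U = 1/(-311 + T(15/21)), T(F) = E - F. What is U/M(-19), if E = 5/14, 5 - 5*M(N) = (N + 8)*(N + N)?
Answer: 10/257181 ≈ 3.8883e-5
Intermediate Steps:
M(N) = 1 - 2*N*(8 + N)/5 (M(N) = 1 - (N + 8)*(N + N)/5 = 1 - (8 + N)*2*N/5 = 1 - 2*N*(8 + N)/5)
E = 5/14 (E = 5*(1/14) = 5/14 ≈ 0.35714)
T(F) = 5/14 - F
U = -14/4359 (U = 1/(-311 + (5/14 - 15/21)) = 1/(-311 + (5/14 - 1*5/7)) = 1/(-311 + (5/14 - 5/7)) = 1/(-311 - 5/14) = 1/(-4359/14) = -14/4359 ≈ -0.0032117)
U/M(-19) = -14/(4359*(1 - 16/5*(-19) - 2/5*(-19)**2)) = -14/(4359*(1 + 304/5 - 2/5*361)) = -14/(4359*(1 + 304/5 - 722/5)) = -14/(4359*(-413/5)) = -14/4359*(-5/413) = 10/257181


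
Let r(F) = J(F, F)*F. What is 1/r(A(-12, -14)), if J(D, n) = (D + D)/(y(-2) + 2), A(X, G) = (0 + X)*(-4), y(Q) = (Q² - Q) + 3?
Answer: 11/4608 ≈ 0.0023872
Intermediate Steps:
y(Q) = 3 + Q² - Q
A(X, G) = -4*X (A(X, G) = X*(-4) = -4*X)
J(D, n) = 2*D/11 (J(D, n) = (D + D)/((3 + (-2)² - 1*(-2)) + 2) = (2*D)/((3 + 4 + 2) + 2) = (2*D)/(9 + 2) = (2*D)/11 = (2*D)*(1/11) = 2*D/11)
r(F) = 2*F²/11 (r(F) = (2*F/11)*F = 2*F²/11)
1/r(A(-12, -14)) = 1/(2*(-4*(-12))²/11) = 1/((2/11)*48²) = 1/((2/11)*2304) = 1/(4608/11) = 11/4608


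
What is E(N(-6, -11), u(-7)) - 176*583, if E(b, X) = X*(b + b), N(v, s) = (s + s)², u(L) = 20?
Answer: -83248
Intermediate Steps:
N(v, s) = 4*s² (N(v, s) = (2*s)² = 4*s²)
E(b, X) = 2*X*b (E(b, X) = X*(2*b) = 2*X*b)
E(N(-6, -11), u(-7)) - 176*583 = 2*20*(4*(-11)²) - 176*583 = 2*20*(4*121) - 1*102608 = 2*20*484 - 102608 = 19360 - 102608 = -83248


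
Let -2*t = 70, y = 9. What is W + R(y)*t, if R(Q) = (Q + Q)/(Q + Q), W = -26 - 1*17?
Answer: -78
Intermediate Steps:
t = -35 (t = -½*70 = -35)
W = -43 (W = -26 - 17 = -43)
R(Q) = 1 (R(Q) = (2*Q)/((2*Q)) = (2*Q)*(1/(2*Q)) = 1)
W + R(y)*t = -43 + 1*(-35) = -43 - 35 = -78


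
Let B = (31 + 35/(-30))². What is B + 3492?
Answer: 157753/36 ≈ 4382.0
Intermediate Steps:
B = 32041/36 (B = (31 + 35*(-1/30))² = (31 - 7/6)² = (179/6)² = 32041/36 ≈ 890.03)
B + 3492 = 32041/36 + 3492 = 157753/36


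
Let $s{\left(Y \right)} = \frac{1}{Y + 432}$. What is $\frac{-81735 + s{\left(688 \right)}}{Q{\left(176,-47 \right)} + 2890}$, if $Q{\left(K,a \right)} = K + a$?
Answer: $- \frac{91543199}{3381280} \approx -27.074$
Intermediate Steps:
$s{\left(Y \right)} = \frac{1}{432 + Y}$
$\frac{-81735 + s{\left(688 \right)}}{Q{\left(176,-47 \right)} + 2890} = \frac{-81735 + \frac{1}{432 + 688}}{\left(176 - 47\right) + 2890} = \frac{-81735 + \frac{1}{1120}}{129 + 2890} = \frac{-81735 + \frac{1}{1120}}{3019} = \left(- \frac{91543199}{1120}\right) \frac{1}{3019} = - \frac{91543199}{3381280}$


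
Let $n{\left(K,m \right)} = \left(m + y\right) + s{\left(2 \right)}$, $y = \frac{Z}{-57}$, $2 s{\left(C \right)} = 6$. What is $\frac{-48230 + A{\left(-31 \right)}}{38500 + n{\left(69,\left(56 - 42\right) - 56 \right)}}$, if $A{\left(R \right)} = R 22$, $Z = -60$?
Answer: $- \frac{309776}{243593} \approx -1.2717$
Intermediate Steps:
$s{\left(C \right)} = 3$ ($s{\left(C \right)} = \frac{1}{2} \cdot 6 = 3$)
$y = \frac{20}{19}$ ($y = - \frac{60}{-57} = \left(-60\right) \left(- \frac{1}{57}\right) = \frac{20}{19} \approx 1.0526$)
$A{\left(R \right)} = 22 R$
$n{\left(K,m \right)} = \frac{77}{19} + m$ ($n{\left(K,m \right)} = \left(m + \frac{20}{19}\right) + 3 = \left(\frac{20}{19} + m\right) + 3 = \frac{77}{19} + m$)
$\frac{-48230 + A{\left(-31 \right)}}{38500 + n{\left(69,\left(56 - 42\right) - 56 \right)}} = \frac{-48230 + 22 \left(-31\right)}{38500 + \left(\frac{77}{19} + \left(\left(56 - 42\right) - 56\right)\right)} = \frac{-48230 - 682}{38500 + \left(\frac{77}{19} + \left(14 - 56\right)\right)} = - \frac{48912}{38500 + \left(\frac{77}{19} - 42\right)} = - \frac{48912}{38500 - \frac{721}{19}} = - \frac{48912}{\frac{730779}{19}} = \left(-48912\right) \frac{19}{730779} = - \frac{309776}{243593}$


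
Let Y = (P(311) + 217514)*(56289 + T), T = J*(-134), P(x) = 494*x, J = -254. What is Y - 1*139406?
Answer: 33523803694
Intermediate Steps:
T = 34036 (T = -254*(-134) = 34036)
Y = 33523943100 (Y = (494*311 + 217514)*(56289 + 34036) = (153634 + 217514)*90325 = 371148*90325 = 33523943100)
Y - 1*139406 = 33523943100 - 1*139406 = 33523943100 - 139406 = 33523803694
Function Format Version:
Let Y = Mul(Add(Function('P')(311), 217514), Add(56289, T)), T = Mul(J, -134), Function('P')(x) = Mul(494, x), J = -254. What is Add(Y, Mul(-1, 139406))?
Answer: 33523803694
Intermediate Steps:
T = 34036 (T = Mul(-254, -134) = 34036)
Y = 33523943100 (Y = Mul(Add(Mul(494, 311), 217514), Add(56289, 34036)) = Mul(Add(153634, 217514), 90325) = Mul(371148, 90325) = 33523943100)
Add(Y, Mul(-1, 139406)) = Add(33523943100, Mul(-1, 139406)) = Add(33523943100, -139406) = 33523803694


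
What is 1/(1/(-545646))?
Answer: -545646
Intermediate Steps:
1/(1/(-545646)) = 1/(-1/545646) = -545646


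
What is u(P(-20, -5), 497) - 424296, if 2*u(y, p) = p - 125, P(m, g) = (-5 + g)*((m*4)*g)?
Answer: -424110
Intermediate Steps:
P(m, g) = 4*g*m*(-5 + g) (P(m, g) = (-5 + g)*((4*m)*g) = (-5 + g)*(4*g*m) = 4*g*m*(-5 + g))
u(y, p) = -125/2 + p/2 (u(y, p) = (p - 125)/2 = (-125 + p)/2 = -125/2 + p/2)
u(P(-20, -5), 497) - 424296 = (-125/2 + (½)*497) - 424296 = (-125/2 + 497/2) - 424296 = 186 - 424296 = -424110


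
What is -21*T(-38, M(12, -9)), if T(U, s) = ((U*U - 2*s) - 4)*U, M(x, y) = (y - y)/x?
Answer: 1149120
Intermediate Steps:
M(x, y) = 0 (M(x, y) = 0/x = 0)
T(U, s) = U*(-4 + U² - 2*s) (T(U, s) = ((U² - 2*s) - 4)*U = (-4 + U² - 2*s)*U = U*(-4 + U² - 2*s))
-21*T(-38, M(12, -9)) = -(-798)*(-4 + (-38)² - 2*0) = -(-798)*(-4 + 1444 + 0) = -(-798)*1440 = -21*(-54720) = 1149120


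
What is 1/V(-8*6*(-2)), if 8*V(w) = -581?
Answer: -8/581 ≈ -0.013769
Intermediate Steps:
V(w) = -581/8 (V(w) = (⅛)*(-581) = -581/8)
1/V(-8*6*(-2)) = 1/(-581/8) = -8/581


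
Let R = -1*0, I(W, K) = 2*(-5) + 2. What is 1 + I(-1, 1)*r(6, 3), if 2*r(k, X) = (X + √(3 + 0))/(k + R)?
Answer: -1 - 2*√3/3 ≈ -2.1547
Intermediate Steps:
I(W, K) = -8 (I(W, K) = -10 + 2 = -8)
R = 0
r(k, X) = (X + √3)/(2*k) (r(k, X) = ((X + √(3 + 0))/(k + 0))/2 = ((X + √3)/k)/2 = (X + √3)/(2*k))
1 + I(-1, 1)*r(6, 3) = 1 - 4*(3 + √3)/6 = 1 - 8*(¼ + √3/12) = 1 + (-2 - 2*√3/3) = -1 - 2*√3/3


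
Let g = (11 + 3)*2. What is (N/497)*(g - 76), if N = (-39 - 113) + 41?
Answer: 5328/497 ≈ 10.720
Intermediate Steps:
N = -111 (N = -152 + 41 = -111)
g = 28 (g = 14*2 = 28)
(N/497)*(g - 76) = (-111/497)*(28 - 76) = -111*1/497*(-48) = -111/497*(-48) = 5328/497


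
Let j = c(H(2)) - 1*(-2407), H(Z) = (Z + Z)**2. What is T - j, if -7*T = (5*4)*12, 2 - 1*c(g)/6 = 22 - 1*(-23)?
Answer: -15283/7 ≈ -2183.3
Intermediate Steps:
H(Z) = 4*Z**2 (H(Z) = (2*Z)**2 = 4*Z**2)
c(g) = -258 (c(g) = 12 - 6*(22 - 1*(-23)) = 12 - 6*(22 + 23) = 12 - 6*45 = 12 - 270 = -258)
T = -240/7 (T = -5*4*12/7 = -20*12/7 = -1/7*240 = -240/7 ≈ -34.286)
j = 2149 (j = -258 - 1*(-2407) = -258 + 2407 = 2149)
T - j = -240/7 - 1*2149 = -240/7 - 2149 = -15283/7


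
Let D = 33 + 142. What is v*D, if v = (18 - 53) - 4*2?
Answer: -7525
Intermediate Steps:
D = 175
v = -43 (v = -35 - 8 = -43)
v*D = -43*175 = -7525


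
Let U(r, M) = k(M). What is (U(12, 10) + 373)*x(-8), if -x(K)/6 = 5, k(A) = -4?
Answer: -11070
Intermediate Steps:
U(r, M) = -4
x(K) = -30 (x(K) = -6*5 = -30)
(U(12, 10) + 373)*x(-8) = (-4 + 373)*(-30) = 369*(-30) = -11070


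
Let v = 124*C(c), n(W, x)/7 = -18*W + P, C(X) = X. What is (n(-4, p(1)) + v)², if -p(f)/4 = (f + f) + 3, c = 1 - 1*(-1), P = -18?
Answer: 391876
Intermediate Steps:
c = 2 (c = 1 + 1 = 2)
p(f) = -12 - 8*f (p(f) = -4*((f + f) + 3) = -4*(2*f + 3) = -4*(3 + 2*f) = -12 - 8*f)
n(W, x) = -126 - 126*W (n(W, x) = 7*(-18*W - 18) = 7*(-18 - 18*W) = -126 - 126*W)
v = 248 (v = 124*2 = 248)
(n(-4, p(1)) + v)² = ((-126 - 126*(-4)) + 248)² = ((-126 + 504) + 248)² = (378 + 248)² = 626² = 391876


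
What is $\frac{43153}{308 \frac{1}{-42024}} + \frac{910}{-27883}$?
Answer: $- \frac{1149198910924}{195181} \approx -5.8879 \cdot 10^{6}$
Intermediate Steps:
$\frac{43153}{308 \frac{1}{-42024}} + \frac{910}{-27883} = \frac{43153}{308 \left(- \frac{1}{42024}\right)} + 910 \left(- \frac{1}{27883}\right) = \frac{43153}{- \frac{77}{10506}} - \frac{910}{27883} = 43153 \left(- \frac{10506}{77}\right) - \frac{910}{27883} = - \frac{41215038}{7} - \frac{910}{27883} = - \frac{1149198910924}{195181}$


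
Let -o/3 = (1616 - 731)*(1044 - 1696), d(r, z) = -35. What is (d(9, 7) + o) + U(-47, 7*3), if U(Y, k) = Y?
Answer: 1730978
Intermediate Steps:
o = 1731060 (o = -3*(1616 - 731)*(1044 - 1696) = -2655*(-652) = -3*(-577020) = 1731060)
(d(9, 7) + o) + U(-47, 7*3) = (-35 + 1731060) - 47 = 1731025 - 47 = 1730978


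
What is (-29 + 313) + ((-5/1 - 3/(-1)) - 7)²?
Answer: 365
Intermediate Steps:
(-29 + 313) + ((-5/1 - 3/(-1)) - 7)² = 284 + ((-5*1 - 3*(-1)) - 7)² = 284 + ((-5 + 3) - 7)² = 284 + (-2 - 7)² = 284 + (-9)² = 284 + 81 = 365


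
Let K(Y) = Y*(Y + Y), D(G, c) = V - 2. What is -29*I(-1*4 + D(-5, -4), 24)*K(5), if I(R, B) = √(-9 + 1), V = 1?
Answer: -2900*I*√2 ≈ -4101.2*I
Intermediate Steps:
D(G, c) = -1 (D(G, c) = 1 - 2 = -1)
I(R, B) = 2*I*√2 (I(R, B) = √(-8) = 2*I*√2)
K(Y) = 2*Y² (K(Y) = Y*(2*Y) = 2*Y²)
-29*I(-1*4 + D(-5, -4), 24)*K(5) = -29*2*I*√2*2*5² = -29*2*I*√2*2*25 = -29*2*I*√2*50 = -2900*I*√2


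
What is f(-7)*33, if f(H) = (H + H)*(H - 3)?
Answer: 4620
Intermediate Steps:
f(H) = 2*H*(-3 + H) (f(H) = (2*H)*(-3 + H) = 2*H*(-3 + H))
f(-7)*33 = (2*(-7)*(-3 - 7))*33 = (2*(-7)*(-10))*33 = 140*33 = 4620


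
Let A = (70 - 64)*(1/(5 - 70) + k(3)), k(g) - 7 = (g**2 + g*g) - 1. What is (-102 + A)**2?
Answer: 7420176/4225 ≈ 1756.3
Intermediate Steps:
k(g) = 6 + 2*g**2 (k(g) = 7 + ((g**2 + g*g) - 1) = 7 + ((g**2 + g**2) - 1) = 7 + (2*g**2 - 1) = 7 + (-1 + 2*g**2) = 6 + 2*g**2)
A = 9354/65 (A = (70 - 64)*(1/(5 - 70) + (6 + 2*3**2)) = 6*(1/(-65) + (6 + 2*9)) = 6*(-1/65 + (6 + 18)) = 6*(-1/65 + 24) = 6*(1559/65) = 9354/65 ≈ 143.91)
(-102 + A)**2 = (-102 + 9354/65)**2 = (2724/65)**2 = 7420176/4225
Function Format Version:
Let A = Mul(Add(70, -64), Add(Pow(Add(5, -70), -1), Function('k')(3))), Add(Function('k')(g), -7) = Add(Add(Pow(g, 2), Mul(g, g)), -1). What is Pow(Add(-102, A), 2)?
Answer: Rational(7420176, 4225) ≈ 1756.3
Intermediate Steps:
Function('k')(g) = Add(6, Mul(2, Pow(g, 2))) (Function('k')(g) = Add(7, Add(Add(Pow(g, 2), Mul(g, g)), -1)) = Add(7, Add(Add(Pow(g, 2), Pow(g, 2)), -1)) = Add(7, Add(Mul(2, Pow(g, 2)), -1)) = Add(7, Add(-1, Mul(2, Pow(g, 2)))) = Add(6, Mul(2, Pow(g, 2))))
A = Rational(9354, 65) (A = Mul(Add(70, -64), Add(Pow(Add(5, -70), -1), Add(6, Mul(2, Pow(3, 2))))) = Mul(6, Add(Pow(-65, -1), Add(6, Mul(2, 9)))) = Mul(6, Add(Rational(-1, 65), Add(6, 18))) = Mul(6, Add(Rational(-1, 65), 24)) = Mul(6, Rational(1559, 65)) = Rational(9354, 65) ≈ 143.91)
Pow(Add(-102, A), 2) = Pow(Add(-102, Rational(9354, 65)), 2) = Pow(Rational(2724, 65), 2) = Rational(7420176, 4225)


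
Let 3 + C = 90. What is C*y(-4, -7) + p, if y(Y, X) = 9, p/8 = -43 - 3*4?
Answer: 343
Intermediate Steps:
C = 87 (C = -3 + 90 = 87)
p = -440 (p = 8*(-43 - 3*4) = 8*(-43 - 1*12) = 8*(-43 - 12) = 8*(-55) = -440)
C*y(-4, -7) + p = 87*9 - 440 = 783 - 440 = 343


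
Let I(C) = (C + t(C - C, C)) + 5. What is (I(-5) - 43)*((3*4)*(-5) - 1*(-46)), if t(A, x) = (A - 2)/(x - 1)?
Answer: 1792/3 ≈ 597.33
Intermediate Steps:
t(A, x) = (-2 + A)/(-1 + x)
I(C) = 5 + C - 2/(-1 + C) (I(C) = (C + (-2 + (C - C))/(-1 + C)) + 5 = (C + (-2 + 0)/(-1 + C)) + 5 = (C - 2/(-1 + C)) + 5 = 5 + C - 2/(-1 + C))
(I(-5) - 43)*((3*4)*(-5) - 1*(-46)) = ((-2 + (-1 - 5)*(5 - 5))/(-1 - 5) - 43)*((3*4)*(-5) - 1*(-46)) = ((-2 - 6*0)/(-6) - 43)*(12*(-5) + 46) = (-(-2 + 0)/6 - 43)*(-60 + 46) = (-⅙*(-2) - 43)*(-14) = (⅓ - 43)*(-14) = -128/3*(-14) = 1792/3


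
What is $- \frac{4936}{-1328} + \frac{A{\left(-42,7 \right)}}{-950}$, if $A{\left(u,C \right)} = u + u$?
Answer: $\frac{300047}{78850} \approx 3.8053$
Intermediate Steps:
$A{\left(u,C \right)} = 2 u$
$- \frac{4936}{-1328} + \frac{A{\left(-42,7 \right)}}{-950} = - \frac{4936}{-1328} + \frac{2 \left(-42\right)}{-950} = \left(-4936\right) \left(- \frac{1}{1328}\right) - - \frac{42}{475} = \frac{617}{166} + \frac{42}{475} = \frac{300047}{78850}$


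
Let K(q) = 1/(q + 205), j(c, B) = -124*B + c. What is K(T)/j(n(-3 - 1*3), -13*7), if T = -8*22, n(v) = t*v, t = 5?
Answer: 1/326366 ≈ 3.0640e-6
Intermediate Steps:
n(v) = 5*v
j(c, B) = c - 124*B
T = -176
K(q) = 1/(205 + q)
K(T)/j(n(-3 - 1*3), -13*7) = 1/((205 - 176)*(5*(-3 - 1*3) - (-1612)*7)) = 1/(29*(5*(-3 - 3) - 124*(-91))) = 1/(29*(5*(-6) + 11284)) = 1/(29*(-30 + 11284)) = (1/29)/11254 = (1/29)*(1/11254) = 1/326366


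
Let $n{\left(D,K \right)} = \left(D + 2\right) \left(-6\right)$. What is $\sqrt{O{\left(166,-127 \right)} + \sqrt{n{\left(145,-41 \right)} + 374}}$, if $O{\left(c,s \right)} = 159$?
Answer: $\sqrt{159 + 2 i \sqrt{127}} \approx 12.641 + 0.8915 i$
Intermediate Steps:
$n{\left(D,K \right)} = -12 - 6 D$ ($n{\left(D,K \right)} = \left(2 + D\right) \left(-6\right) = -12 - 6 D$)
$\sqrt{O{\left(166,-127 \right)} + \sqrt{n{\left(145,-41 \right)} + 374}} = \sqrt{159 + \sqrt{\left(-12 - 870\right) + 374}} = \sqrt{159 + \sqrt{-882 + 374}} = \sqrt{159 + \sqrt{-508}} = \sqrt{159 + 2 i \sqrt{127}}$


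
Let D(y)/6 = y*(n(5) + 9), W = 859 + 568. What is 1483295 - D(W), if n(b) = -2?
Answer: 1423361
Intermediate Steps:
W = 1427
D(y) = 42*y (D(y) = 6*(y*(-2 + 9)) = 6*(y*7) = 6*(7*y) = 42*y)
1483295 - D(W) = 1483295 - 42*1427 = 1483295 - 1*59934 = 1483295 - 59934 = 1423361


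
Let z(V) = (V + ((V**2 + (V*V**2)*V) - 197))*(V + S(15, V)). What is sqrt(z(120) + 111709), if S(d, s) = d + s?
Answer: 13*sqrt(312902746) ≈ 2.2996e+5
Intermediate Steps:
z(V) = (15 + 2*V)*(-197 + V + V**2 + V**4) (z(V) = (V + ((V**2 + (V*V**2)*V) - 197))*(V + (15 + V)) = (V + ((V**2 + V**3*V) - 197))*(15 + 2*V) = (V + ((V**2 + V**4) - 197))*(15 + 2*V) = (V + (-197 + V**2 + V**4))*(15 + 2*V) = (-197 + V + V**2 + V**4)*(15 + 2*V) = (15 + 2*V)*(-197 + V + V**2 + V**4))
sqrt(z(120) + 111709) = sqrt((-2955 - 379*120 + 2*120**3 + 2*120**5 + 15*120**4 + 17*120**2) + 111709) = sqrt((-2955 - 45480 + 2*1728000 + 2*24883200000 + 15*207360000 + 17*14400) + 111709) = sqrt((-2955 - 45480 + 3456000 + 49766400000 + 3110400000 + 244800) + 111709) = sqrt(52880452365 + 111709) = sqrt(52880564074) = 13*sqrt(312902746)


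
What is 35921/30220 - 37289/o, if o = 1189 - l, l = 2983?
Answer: 595657927/27107340 ≈ 21.974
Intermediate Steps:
o = -1794 (o = 1189 - 1*2983 = 1189 - 2983 = -1794)
35921/30220 - 37289/o = 35921/30220 - 37289/(-1794) = 35921*(1/30220) - 37289*(-1/1794) = 35921/30220 + 37289/1794 = 595657927/27107340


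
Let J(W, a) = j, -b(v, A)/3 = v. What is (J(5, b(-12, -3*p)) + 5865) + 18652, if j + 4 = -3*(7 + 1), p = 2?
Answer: 24489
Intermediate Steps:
b(v, A) = -3*v
j = -28 (j = -4 - 3*(7 + 1) = -4 - 3*8 = -4 - 24 = -28)
J(W, a) = -28
(J(5, b(-12, -3*p)) + 5865) + 18652 = (-28 + 5865) + 18652 = 5837 + 18652 = 24489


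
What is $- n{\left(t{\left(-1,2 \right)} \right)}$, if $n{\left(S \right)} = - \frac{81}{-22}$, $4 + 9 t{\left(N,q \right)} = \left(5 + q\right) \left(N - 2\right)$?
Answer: $- \frac{81}{22} \approx -3.6818$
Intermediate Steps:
$t{\left(N,q \right)} = - \frac{4}{9} + \frac{\left(-2 + N\right) \left(5 + q\right)}{9}$ ($t{\left(N,q \right)} = - \frac{4}{9} + \frac{\left(5 + q\right) \left(N - 2\right)}{9} = - \frac{4}{9} + \frac{\left(5 + q\right) \left(-2 + N\right)}{9} = - \frac{4}{9} + \frac{\left(-2 + N\right) \left(5 + q\right)}{9}$)
$n{\left(S \right)} = \frac{81}{22}$ ($n{\left(S \right)} = \left(-81\right) \left(- \frac{1}{22}\right) = \frac{81}{22}$)
$- n{\left(t{\left(-1,2 \right)} \right)} = \left(-1\right) \frac{81}{22} = - \frac{81}{22}$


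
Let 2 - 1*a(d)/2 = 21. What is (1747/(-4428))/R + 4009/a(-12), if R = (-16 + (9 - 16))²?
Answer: -247126213/2342412 ≈ -105.50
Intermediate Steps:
a(d) = -38 (a(d) = 4 - 2*21 = 4 - 42 = -38)
R = 529 (R = (-16 - 7)² = (-23)² = 529)
(1747/(-4428))/R + 4009/a(-12) = (1747/(-4428))/529 + 4009/(-38) = (1747*(-1/4428))*(1/529) + 4009*(-1/38) = -1747/4428*1/529 - 211/2 = -1747/2342412 - 211/2 = -247126213/2342412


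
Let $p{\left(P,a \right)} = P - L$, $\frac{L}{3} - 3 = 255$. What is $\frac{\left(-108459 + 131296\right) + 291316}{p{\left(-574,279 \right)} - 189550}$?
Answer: $- \frac{314153}{190898} \approx -1.6457$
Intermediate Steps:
$L = 774$ ($L = 9 + 3 \cdot 255 = 9 + 765 = 774$)
$p{\left(P,a \right)} = -774 + P$ ($p{\left(P,a \right)} = P - 774 = -774 + P$)
$\frac{\left(-108459 + 131296\right) + 291316}{p{\left(-574,279 \right)} - 189550} = \frac{\left(-108459 + 131296\right) + 291316}{\left(-774 - 574\right) - 189550} = \frac{22837 + 291316}{-1348 - 189550} = \frac{314153}{-190898} = 314153 \left(- \frac{1}{190898}\right) = - \frac{314153}{190898}$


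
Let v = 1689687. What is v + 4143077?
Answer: 5832764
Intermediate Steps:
v + 4143077 = 1689687 + 4143077 = 5832764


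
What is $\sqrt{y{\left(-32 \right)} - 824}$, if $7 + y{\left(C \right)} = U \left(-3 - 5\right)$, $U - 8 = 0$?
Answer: $i \sqrt{895} \approx 29.917 i$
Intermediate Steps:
$U = 8$ ($U = 8 + 0 = 8$)
$y{\left(C \right)} = -71$ ($y{\left(C \right)} = -7 + 8 \left(-3 - 5\right) = -7 + 8 \left(-8\right) = -7 - 64 = -71$)
$\sqrt{y{\left(-32 \right)} - 824} = \sqrt{-71 - 824} = \sqrt{-895} = i \sqrt{895}$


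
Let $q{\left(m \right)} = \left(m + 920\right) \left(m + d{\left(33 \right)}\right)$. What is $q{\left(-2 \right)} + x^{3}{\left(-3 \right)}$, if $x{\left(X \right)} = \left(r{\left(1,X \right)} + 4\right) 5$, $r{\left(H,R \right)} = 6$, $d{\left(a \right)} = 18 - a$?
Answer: $109394$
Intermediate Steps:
$x{\left(X \right)} = 50$ ($x{\left(X \right)} = \left(6 + 4\right) 5 = 10 \cdot 5 = 50$)
$q{\left(m \right)} = \left(-15 + m\right) \left(920 + m\right)$ ($q{\left(m \right)} = \left(m + 920\right) \left(m + \left(18 - 33\right)\right) = \left(920 + m\right) \left(m + \left(18 - 33\right)\right) = \left(920 + m\right) \left(m - 15\right) = \left(920 + m\right) \left(-15 + m\right) = \left(-15 + m\right) \left(920 + m\right)$)
$q{\left(-2 \right)} + x^{3}{\left(-3 \right)} = \left(-13800 + \left(-2\right)^{2} + 905 \left(-2\right)\right) + 50^{3} = \left(-13800 + 4 - 1810\right) + 125000 = -15606 + 125000 = 109394$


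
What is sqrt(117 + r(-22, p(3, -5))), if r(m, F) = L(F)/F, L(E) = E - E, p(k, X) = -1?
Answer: 3*sqrt(13) ≈ 10.817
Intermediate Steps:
L(E) = 0
r(m, F) = 0 (r(m, F) = 0/F = 0)
sqrt(117 + r(-22, p(3, -5))) = sqrt(117 + 0) = sqrt(117) = 3*sqrt(13)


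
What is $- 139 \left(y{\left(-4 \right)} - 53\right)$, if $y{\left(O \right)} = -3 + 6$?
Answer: $6950$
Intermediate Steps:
$y{\left(O \right)} = 3$
$- 139 \left(y{\left(-4 \right)} - 53\right) = - 139 \left(3 - 53\right) = \left(-139\right) \left(-50\right) = 6950$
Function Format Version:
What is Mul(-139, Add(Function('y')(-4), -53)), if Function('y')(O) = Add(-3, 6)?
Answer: 6950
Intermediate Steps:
Function('y')(O) = 3
Mul(-139, Add(Function('y')(-4), -53)) = Mul(-139, Add(3, -53)) = Mul(-139, -50) = 6950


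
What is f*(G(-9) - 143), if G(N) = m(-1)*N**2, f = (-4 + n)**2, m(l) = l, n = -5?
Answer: -18144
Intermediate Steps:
f = 81 (f = (-4 - 5)**2 = (-9)**2 = 81)
G(N) = -N**2
f*(G(-9) - 143) = 81*(-1*(-9)**2 - 143) = 81*(-1*81 - 143) = 81*(-81 - 143) = 81*(-224) = -18144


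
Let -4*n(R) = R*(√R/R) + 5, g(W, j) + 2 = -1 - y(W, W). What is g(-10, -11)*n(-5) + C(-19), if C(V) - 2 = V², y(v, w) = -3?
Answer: 363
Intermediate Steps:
g(W, j) = 0 (g(W, j) = -2 + (-1 - 1*(-3)) = -2 + (-1 + 3) = -2 + 2 = 0)
C(V) = 2 + V²
n(R) = -5/4 - √R/4 (n(R) = -(R*(√R/R) + 5)/4 = -(R/√R + 5)/4 = -(√R + 5)/4 = -(5 + √R)/4 = -5/4 - √R/4)
g(-10, -11)*n(-5) + C(-19) = 0*(-5/4 - I*√5/4) + (2 + (-19)²) = 0*(-5/4 - I*√5/4) + (2 + 361) = 0*(-5/4 - I*√5/4) + 363 = 0 + 363 = 363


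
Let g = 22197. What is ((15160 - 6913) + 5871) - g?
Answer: -8079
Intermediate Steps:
((15160 - 6913) + 5871) - g = ((15160 - 6913) + 5871) - 1*22197 = (8247 + 5871) - 22197 = 14118 - 22197 = -8079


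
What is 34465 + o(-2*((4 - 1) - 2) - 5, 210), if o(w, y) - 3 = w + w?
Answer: 34454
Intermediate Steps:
o(w, y) = 3 + 2*w (o(w, y) = 3 + (w + w) = 3 + 2*w)
34465 + o(-2*((4 - 1) - 2) - 5, 210) = 34465 + (3 + 2*(-2*((4 - 1) - 2) - 5)) = 34465 + (3 + 2*(-2*(3 - 2) - 5)) = 34465 + (3 + 2*(-2*1 - 5)) = 34465 + (3 + 2*(-2 - 5)) = 34465 + (3 + 2*(-7)) = 34465 + (3 - 14) = 34465 - 11 = 34454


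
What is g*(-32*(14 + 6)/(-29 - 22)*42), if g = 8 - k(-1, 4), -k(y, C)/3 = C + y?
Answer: 8960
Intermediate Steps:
k(y, C) = -3*C - 3*y (k(y, C) = -3*(C + y) = -3*C - 3*y)
g = 17 (g = 8 - (-3*4 - 3*(-1)) = 8 - (-12 + 3) = 8 - 1*(-9) = 8 + 9 = 17)
g*(-32*(14 + 6)/(-29 - 22)*42) = 17*(-32*(14 + 6)/(-29 - 22)*42) = 17*(-640/(-51)*42) = 17*(-640*(-1)/51*42) = 17*(-32*(-20/51)*42) = 17*((640/51)*42) = 17*(8960/17) = 8960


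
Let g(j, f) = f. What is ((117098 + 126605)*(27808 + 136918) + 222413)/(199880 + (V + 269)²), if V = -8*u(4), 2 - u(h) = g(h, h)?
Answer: 40144442791/281105 ≈ 1.4281e+5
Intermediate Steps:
u(h) = 2 - h
V = 16 (V = -8*(2 - 1*4) = -8*(2 - 4) = -8*(-2) = 16)
((117098 + 126605)*(27808 + 136918) + 222413)/(199880 + (V + 269)²) = ((117098 + 126605)*(27808 + 136918) + 222413)/(199880 + (16 + 269)²) = (243703*164726 + 222413)/(199880 + 285²) = (40144220378 + 222413)/(199880 + 81225) = 40144442791/281105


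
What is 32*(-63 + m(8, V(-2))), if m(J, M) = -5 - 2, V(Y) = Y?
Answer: -2240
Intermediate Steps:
m(J, M) = -7
32*(-63 + m(8, V(-2))) = 32*(-63 - 7) = 32*(-70) = -2240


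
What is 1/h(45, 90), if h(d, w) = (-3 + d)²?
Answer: 1/1764 ≈ 0.00056689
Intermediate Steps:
1/h(45, 90) = 1/((-3 + 45)²) = 1/(42²) = 1/1764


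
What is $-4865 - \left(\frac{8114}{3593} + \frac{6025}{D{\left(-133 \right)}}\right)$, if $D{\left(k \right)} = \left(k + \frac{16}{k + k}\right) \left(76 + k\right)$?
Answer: $- \frac{928610075144}{190755963} \approx -4868.1$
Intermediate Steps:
$D{\left(k \right)} = \left(76 + k\right) \left(k + \frac{8}{k}\right)$ ($D{\left(k \right)} = \left(k + \frac{16}{2 k}\right) \left(76 + k\right) = \left(k + 16 \frac{1}{2 k}\right) \left(76 + k\right) = \left(k + \frac{8}{k}\right) \left(76 + k\right) = \left(76 + k\right) \left(k + \frac{8}{k}\right)$)
$-4865 - \left(\frac{8114}{3593} + \frac{6025}{D{\left(-133 \right)}}\right) = -4865 - \left(\frac{8114}{3593} + \frac{6025}{8 + \left(-133\right)^{2} + 76 \left(-133\right) + \frac{608}{-133}}\right) = -4865 - \left(\frac{8114}{3593} + \frac{6025}{8 + 17689 - 10108 + 608 \left(- \frac{1}{133}\right)}\right) = -4865 - \left(\frac{8114}{3593} + \frac{6025}{8 + 17689 - 10108 - \frac{32}{7}}\right) = -4865 - \left(\frac{8114}{3593} + \frac{6025}{\frac{53091}{7}}\right) = -4865 - \frac{582315149}{190755963} = - \frac{928610075144}{190755963}$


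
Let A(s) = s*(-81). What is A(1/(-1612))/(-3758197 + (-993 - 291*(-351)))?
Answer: -81/5895162988 ≈ -1.3740e-8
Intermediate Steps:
A(s) = -81*s
A(1/(-1612))/(-3758197 + (-993 - 291*(-351))) = (-81/(-1612))/(-3758197 + (-993 - 291*(-351))) = (-81*(-1/1612))/(-3758197 + (-993 + 102141)) = 81/(1612*(-3758197 + 101148)) = (81/1612)/(-3657049) = (81/1612)*(-1/3657049) = -81/5895162988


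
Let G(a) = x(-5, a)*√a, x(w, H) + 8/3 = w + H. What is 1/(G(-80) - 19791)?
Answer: -178119/3530686649 + 3156*I*√5/3530686649 ≈ -5.0449e-5 + 1.9988e-6*I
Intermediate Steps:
x(w, H) = -8/3 + H + w (x(w, H) = -8/3 + (w + H) = -8/3 + (H + w) = -8/3 + H + w)
G(a) = √a*(-23/3 + a) (G(a) = (-8/3 + a - 5)*√a = (-23/3 + a)*√a = √a*(-23/3 + a))
1/(G(-80) - 19791) = 1/(√(-80)*(-23/3 - 80) - 19791) = 1/((4*I*√5)*(-263/3) - 19791) = 1/(-1052*I*√5/3 - 19791) = 1/(-19791 - 1052*I*√5/3)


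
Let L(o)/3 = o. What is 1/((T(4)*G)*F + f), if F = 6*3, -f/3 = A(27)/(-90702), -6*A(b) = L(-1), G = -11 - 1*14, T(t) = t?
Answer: -60468/108842399 ≈ -0.00055556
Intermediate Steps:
L(o) = 3*o
G = -25 (G = -11 - 14 = -25)
A(b) = ½ (A(b) = -(-1)/2 = -⅙*(-3) = ½)
f = 1/60468 (f = -3/(2*(-90702)) = -3*(-1)/(2*90702) = -3*(-1/181404) = 1/60468 ≈ 1.6538e-5)
F = 18
1/((T(4)*G)*F + f) = 1/((4*(-25))*18 + 1/60468) = 1/(-100*18 + 1/60468) = 1/(-1800 + 1/60468) = 1/(-108842399/60468) = -60468/108842399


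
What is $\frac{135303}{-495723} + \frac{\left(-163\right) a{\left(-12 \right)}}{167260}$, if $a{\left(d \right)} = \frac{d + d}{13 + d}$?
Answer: $- \frac{1724292617}{6909552415} \approx -0.24955$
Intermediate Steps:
$a{\left(d \right)} = \frac{2 d}{13 + d}$
$\frac{135303}{-495723} + \frac{\left(-163\right) a{\left(-12 \right)}}{167260} = \frac{135303}{-495723} + \frac{\left(-163\right) 2 \left(-12\right) \frac{1}{13 - 12}}{167260} = 135303 \left(- \frac{1}{495723}\right) + - 163 \cdot 2 \left(-12\right) 1^{-1} \cdot \frac{1}{167260} = - \frac{45101}{165241} + - 163 \cdot 2 \left(-12\right) 1 \cdot \frac{1}{167260} = - \frac{45101}{165241} + \left(-163\right) \left(-24\right) \frac{1}{167260} = - \frac{45101}{165241} + 3912 \cdot \frac{1}{167260} = - \frac{45101}{165241} + \frac{978}{41815} = - \frac{1724292617}{6909552415}$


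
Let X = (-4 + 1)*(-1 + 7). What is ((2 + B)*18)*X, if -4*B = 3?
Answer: -405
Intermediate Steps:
B = -¾ (B = -¼*3 = -¾ ≈ -0.75000)
X = -18 (X = -3*6 = -18)
((2 + B)*18)*X = ((2 - ¾)*18)*(-18) = ((5/4)*18)*(-18) = (45/2)*(-18) = -405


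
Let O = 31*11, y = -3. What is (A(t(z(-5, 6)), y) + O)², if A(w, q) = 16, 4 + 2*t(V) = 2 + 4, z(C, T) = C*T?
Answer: 127449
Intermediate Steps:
t(V) = 1 (t(V) = -2 + (2 + 4)/2 = -2 + (½)*6 = -2 + 3 = 1)
O = 341
(A(t(z(-5, 6)), y) + O)² = (16 + 341)² = 357² = 127449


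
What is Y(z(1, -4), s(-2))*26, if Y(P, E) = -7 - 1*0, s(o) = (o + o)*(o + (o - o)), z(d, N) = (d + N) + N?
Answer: -182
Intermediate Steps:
z(d, N) = d + 2*N (z(d, N) = (N + d) + N = d + 2*N)
s(o) = 2*o² (s(o) = (2*o)*(o + 0) = (2*o)*o = 2*o²)
Y(P, E) = -7 (Y(P, E) = -7 + 0 = -7)
Y(z(1, -4), s(-2))*26 = -7*26 = -182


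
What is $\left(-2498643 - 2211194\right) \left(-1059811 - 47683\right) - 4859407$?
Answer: $5216111359071$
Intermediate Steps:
$\left(-2498643 - 2211194\right) \left(-1059811 - 47683\right) - 4859407 = \left(-4709837\right) \left(-1107494\right) - 4859407 = 5216116218478 - 4859407 = 5216111359071$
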